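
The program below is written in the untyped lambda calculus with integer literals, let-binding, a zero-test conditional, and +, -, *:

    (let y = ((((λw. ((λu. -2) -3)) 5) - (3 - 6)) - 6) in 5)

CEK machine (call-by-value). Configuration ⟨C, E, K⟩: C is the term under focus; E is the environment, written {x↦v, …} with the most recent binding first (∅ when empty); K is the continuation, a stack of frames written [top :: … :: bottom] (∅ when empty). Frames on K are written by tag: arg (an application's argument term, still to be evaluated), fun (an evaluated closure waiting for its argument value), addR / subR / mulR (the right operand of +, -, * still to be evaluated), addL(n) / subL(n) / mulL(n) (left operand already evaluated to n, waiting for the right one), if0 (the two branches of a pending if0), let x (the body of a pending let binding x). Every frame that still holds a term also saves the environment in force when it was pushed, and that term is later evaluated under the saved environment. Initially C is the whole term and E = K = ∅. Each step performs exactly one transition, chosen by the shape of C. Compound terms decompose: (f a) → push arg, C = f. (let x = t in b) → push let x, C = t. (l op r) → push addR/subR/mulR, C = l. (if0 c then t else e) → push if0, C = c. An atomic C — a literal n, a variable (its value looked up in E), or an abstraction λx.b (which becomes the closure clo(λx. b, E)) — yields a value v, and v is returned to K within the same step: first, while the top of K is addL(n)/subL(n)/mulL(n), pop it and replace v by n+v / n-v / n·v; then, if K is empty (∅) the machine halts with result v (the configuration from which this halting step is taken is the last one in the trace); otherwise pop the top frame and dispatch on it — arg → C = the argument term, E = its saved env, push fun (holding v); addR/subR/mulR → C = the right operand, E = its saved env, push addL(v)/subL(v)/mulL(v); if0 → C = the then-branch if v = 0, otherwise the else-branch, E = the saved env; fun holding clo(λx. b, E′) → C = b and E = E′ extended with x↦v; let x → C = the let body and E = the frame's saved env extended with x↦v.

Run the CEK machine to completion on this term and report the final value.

t=0: ⟨C=(let y = ((((λw. ((λu. -2) -3)) 5) - (3 - 6)) - 6) in 5); E=∅; K=∅⟩
t=1: ⟨C=((((λw. ((λu. -2) -3)) 5) - (3 - 6)) - 6); E=∅; K=[let y]⟩
t=2: ⟨C=(((λw. ((λu. -2) -3)) 5) - (3 - 6)); E=∅; K=[subR :: let y]⟩
t=3: ⟨C=((λw. ((λu. -2) -3)) 5); E=∅; K=[subR :: subR :: let y]⟩
t=4: ⟨C=(λw. ((λu. -2) -3)); E=∅; K=[arg :: subR :: subR :: let y]⟩
t=5: ⟨C=5; E=∅; K=[fun :: subR :: subR :: let y]⟩
t=6: ⟨C=((λu. -2) -3); E={w↦5}; K=[subR :: subR :: let y]⟩
t=7: ⟨C=(λu. -2); E={w↦5}; K=[arg :: subR :: subR :: let y]⟩
t=8: ⟨C=-3; E={w↦5}; K=[fun :: subR :: subR :: let y]⟩
t=9: ⟨C=-2; E={u↦-3, w↦5}; K=[subR :: subR :: let y]⟩
t=10: ⟨C=(3 - 6); E=∅; K=[subL(-2) :: subR :: let y]⟩
t=11: ⟨C=3; E=∅; K=[subR :: subL(-2) :: subR :: let y]⟩
t=12: ⟨C=6; E=∅; K=[subL(3) :: subL(-2) :: subR :: let y]⟩
t=13: ⟨C=6; E=∅; K=[subL(1) :: let y]⟩
t=14: ⟨C=5; E={y↦-5}; K=∅⟩
→ final value 5

Answer: 5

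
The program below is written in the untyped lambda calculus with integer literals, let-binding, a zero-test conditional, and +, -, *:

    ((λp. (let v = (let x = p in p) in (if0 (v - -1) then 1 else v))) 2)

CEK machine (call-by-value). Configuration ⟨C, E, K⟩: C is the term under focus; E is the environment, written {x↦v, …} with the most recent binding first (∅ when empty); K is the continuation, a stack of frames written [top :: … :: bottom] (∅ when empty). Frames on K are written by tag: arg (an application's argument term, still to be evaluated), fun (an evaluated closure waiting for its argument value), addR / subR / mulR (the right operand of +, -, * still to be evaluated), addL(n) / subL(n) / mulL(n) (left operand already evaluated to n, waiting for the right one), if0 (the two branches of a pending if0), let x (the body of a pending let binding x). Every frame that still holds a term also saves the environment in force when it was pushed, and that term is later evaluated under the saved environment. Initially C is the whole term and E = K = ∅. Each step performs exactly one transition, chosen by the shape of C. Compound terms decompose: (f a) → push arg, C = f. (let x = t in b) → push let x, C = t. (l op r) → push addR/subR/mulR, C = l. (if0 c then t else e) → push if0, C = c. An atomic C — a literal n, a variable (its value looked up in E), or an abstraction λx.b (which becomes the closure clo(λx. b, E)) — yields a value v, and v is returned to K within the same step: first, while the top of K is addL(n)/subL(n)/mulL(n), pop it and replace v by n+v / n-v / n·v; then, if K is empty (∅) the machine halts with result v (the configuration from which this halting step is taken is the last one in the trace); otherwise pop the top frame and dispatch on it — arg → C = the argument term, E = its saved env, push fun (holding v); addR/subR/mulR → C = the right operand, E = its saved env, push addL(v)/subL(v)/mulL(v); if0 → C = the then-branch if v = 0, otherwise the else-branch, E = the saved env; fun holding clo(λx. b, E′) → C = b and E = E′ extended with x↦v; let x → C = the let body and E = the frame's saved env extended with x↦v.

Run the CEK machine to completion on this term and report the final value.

Answer: 2

Derivation:
step 0: [C=((λp. (let v = (let x = p in p) in (if0 (v - -1) then 1 else v))) 2) | E=∅ | K=∅]
step 1: [C=(λp. (let v = (let x = p in p) in (if0 (v - -1) then 1 else v))) | E=∅ | K=[arg]]
step 2: [C=2 | E=∅ | K=[fun]]
step 3: [C=(let v = (let x = p in p) in (if0 (v - -1) then 1 else v)) | E={p↦2} | K=∅]
step 4: [C=(let x = p in p) | E={p↦2} | K=[let v]]
step 5: [C=p | E={p↦2} | K=[let x :: let v]]
step 6: [C=p | E={x↦2, p↦2} | K=[let v]]
step 7: [C=(if0 (v - -1) then 1 else v) | E={v↦2, p↦2} | K=∅]
step 8: [C=(v - -1) | E={v↦2, p↦2} | K=[if0]]
step 9: [C=v | E={v↦2, p↦2} | K=[subR :: if0]]
step 10: [C=-1 | E={v↦2, p↦2} | K=[subL(2) :: if0]]
step 11: [C=v | E={v↦2, p↦2} | K=∅]
→ final value 2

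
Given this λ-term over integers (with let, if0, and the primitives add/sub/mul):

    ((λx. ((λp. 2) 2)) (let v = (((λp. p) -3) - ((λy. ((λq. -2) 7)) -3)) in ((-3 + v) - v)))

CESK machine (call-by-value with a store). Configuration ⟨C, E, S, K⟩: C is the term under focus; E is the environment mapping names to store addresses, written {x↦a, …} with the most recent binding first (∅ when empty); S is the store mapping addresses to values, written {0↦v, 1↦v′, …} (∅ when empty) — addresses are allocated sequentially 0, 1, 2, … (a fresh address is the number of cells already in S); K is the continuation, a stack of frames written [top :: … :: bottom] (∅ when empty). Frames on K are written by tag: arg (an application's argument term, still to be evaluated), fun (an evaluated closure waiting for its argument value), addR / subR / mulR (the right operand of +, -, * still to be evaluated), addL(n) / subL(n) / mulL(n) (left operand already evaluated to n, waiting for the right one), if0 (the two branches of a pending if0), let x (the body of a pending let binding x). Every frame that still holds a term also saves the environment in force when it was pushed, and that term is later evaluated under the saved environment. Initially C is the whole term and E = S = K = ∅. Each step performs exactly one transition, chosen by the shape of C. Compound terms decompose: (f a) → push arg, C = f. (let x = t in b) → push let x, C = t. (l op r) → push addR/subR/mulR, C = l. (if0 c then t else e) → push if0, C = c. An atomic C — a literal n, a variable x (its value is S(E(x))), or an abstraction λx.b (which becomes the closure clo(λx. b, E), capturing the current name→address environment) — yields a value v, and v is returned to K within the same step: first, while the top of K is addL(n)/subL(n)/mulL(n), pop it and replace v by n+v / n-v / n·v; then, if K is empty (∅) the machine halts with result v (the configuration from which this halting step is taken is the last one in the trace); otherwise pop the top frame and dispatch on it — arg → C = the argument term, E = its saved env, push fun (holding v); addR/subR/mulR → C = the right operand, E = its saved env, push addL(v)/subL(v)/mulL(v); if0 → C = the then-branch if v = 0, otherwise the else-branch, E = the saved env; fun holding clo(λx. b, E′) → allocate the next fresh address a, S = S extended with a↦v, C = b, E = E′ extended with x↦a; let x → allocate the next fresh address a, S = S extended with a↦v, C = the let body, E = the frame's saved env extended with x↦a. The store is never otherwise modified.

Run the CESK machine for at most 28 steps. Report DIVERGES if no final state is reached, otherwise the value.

Answer: 2

Machine steps:
t=0: <C=((λx. ((λp. 2) 2)) (let v = (((λp. p) -3) - ((λy. ((λq. -2) 7)) -3)) in ((-3 + v) - v))), E=∅, S=∅, K=∅>
t=1: <C=(λx. ((λp. 2) 2)), E=∅, S=∅, K=[arg]>
t=2: <C=(let v = (((λp. p) -3) - ((λy. ((λq. -2) 7)) -3)) in ((-3 + v) - v)), E=∅, S=∅, K=[fun]>
t=3: <C=(((λp. p) -3) - ((λy. ((λq. -2) 7)) -3)), E=∅, S=∅, K=[let v :: fun]>
t=4: <C=((λp. p) -3), E=∅, S=∅, K=[subR :: let v :: fun]>
t=5: <C=(λp. p), E=∅, S=∅, K=[arg :: subR :: let v :: fun]>
t=6: <C=-3, E=∅, S=∅, K=[fun :: subR :: let v :: fun]>
t=7: <C=p, E={p↦0}, S={0↦-3}, K=[subR :: let v :: fun]>
t=8: <C=((λy. ((λq. -2) 7)) -3), E=∅, S={0↦-3}, K=[subL(-3) :: let v :: fun]>
t=9: <C=(λy. ((λq. -2) 7)), E=∅, S={0↦-3}, K=[arg :: subL(-3) :: let v :: fun]>
t=10: <C=-3, E=∅, S={0↦-3}, K=[fun :: subL(-3) :: let v :: fun]>
t=11: <C=((λq. -2) 7), E={y↦1}, S={0↦-3, 1↦-3}, K=[subL(-3) :: let v :: fun]>
t=12: <C=(λq. -2), E={y↦1}, S={0↦-3, 1↦-3}, K=[arg :: subL(-3) :: let v :: fun]>
t=13: <C=7, E={y↦1}, S={0↦-3, 1↦-3}, K=[fun :: subL(-3) :: let v :: fun]>
t=14: <C=-2, E={q↦2, y↦1}, S={0↦-3, 1↦-3, 2↦7}, K=[subL(-3) :: let v :: fun]>
t=15: <C=((-3 + v) - v), E={v↦3}, S={0↦-3, 1↦-3, 2↦7, 3↦-1}, K=[fun]>
t=16: <C=(-3 + v), E={v↦3}, S={0↦-3, 1↦-3, 2↦7, 3↦-1}, K=[subR :: fun]>
t=17: <C=-3, E={v↦3}, S={0↦-3, 1↦-3, 2↦7, 3↦-1}, K=[addR :: subR :: fun]>
t=18: <C=v, E={v↦3}, S={0↦-3, 1↦-3, 2↦7, 3↦-1}, K=[addL(-3) :: subR :: fun]>
t=19: <C=v, E={v↦3}, S={0↦-3, 1↦-3, 2↦7, 3↦-1}, K=[subL(-4) :: fun]>
t=20: <C=((λp. 2) 2), E={x↦4}, S={0↦-3, 1↦-3, 2↦7, 3↦-1, 4↦-3}, K=∅>
t=21: <C=(λp. 2), E={x↦4}, S={0↦-3, 1↦-3, 2↦7, 3↦-1, 4↦-3}, K=[arg]>
t=22: <C=2, E={x↦4}, S={0↦-3, 1↦-3, 2↦7, 3↦-1, 4↦-3}, K=[fun]>
t=23: <C=2, E={p↦5, x↦4}, S={0↦-3, 1↦-3, 2↦7, 3↦-1, 4↦-3, 5↦2}, K=∅>
→ final value 2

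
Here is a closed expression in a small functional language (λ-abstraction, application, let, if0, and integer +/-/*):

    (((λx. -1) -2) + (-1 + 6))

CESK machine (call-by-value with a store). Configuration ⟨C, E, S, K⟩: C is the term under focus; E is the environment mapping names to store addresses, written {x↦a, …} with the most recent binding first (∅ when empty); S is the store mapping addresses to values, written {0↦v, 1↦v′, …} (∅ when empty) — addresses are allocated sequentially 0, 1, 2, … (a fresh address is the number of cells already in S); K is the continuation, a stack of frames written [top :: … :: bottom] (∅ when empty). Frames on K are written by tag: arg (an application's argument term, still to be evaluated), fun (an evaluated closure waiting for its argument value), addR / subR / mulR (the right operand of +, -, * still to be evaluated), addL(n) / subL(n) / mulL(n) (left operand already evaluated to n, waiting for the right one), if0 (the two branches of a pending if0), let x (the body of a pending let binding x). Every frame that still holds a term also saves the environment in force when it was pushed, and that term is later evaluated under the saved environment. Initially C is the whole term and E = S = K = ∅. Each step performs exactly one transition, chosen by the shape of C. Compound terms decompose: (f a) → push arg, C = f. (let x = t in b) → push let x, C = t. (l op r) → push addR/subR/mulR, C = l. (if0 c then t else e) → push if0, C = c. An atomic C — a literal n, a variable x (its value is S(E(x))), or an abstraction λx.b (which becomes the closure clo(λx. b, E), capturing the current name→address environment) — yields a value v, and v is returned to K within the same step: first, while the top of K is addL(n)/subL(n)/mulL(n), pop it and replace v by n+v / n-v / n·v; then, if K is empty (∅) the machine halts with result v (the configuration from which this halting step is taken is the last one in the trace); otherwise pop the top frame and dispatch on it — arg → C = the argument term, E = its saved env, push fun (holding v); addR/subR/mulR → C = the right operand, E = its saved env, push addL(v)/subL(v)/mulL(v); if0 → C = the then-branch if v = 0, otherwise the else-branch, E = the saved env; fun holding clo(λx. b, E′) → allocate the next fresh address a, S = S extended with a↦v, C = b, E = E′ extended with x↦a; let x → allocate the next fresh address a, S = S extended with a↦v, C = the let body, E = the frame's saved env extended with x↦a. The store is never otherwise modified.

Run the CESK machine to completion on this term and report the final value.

Answer: 4

Derivation:
t=0: [C=(((λx. -1) -2) + (-1 + 6)) | E=∅ | S=∅ | K=∅]
t=1: [C=((λx. -1) -2) | E=∅ | S=∅ | K=[addR]]
t=2: [C=(λx. -1) | E=∅ | S=∅ | K=[arg :: addR]]
t=3: [C=-2 | E=∅ | S=∅ | K=[fun :: addR]]
t=4: [C=-1 | E={x↦0} | S={0↦-2} | K=[addR]]
t=5: [C=(-1 + 6) | E=∅ | S={0↦-2} | K=[addL(-1)]]
t=6: [C=-1 | E=∅ | S={0↦-2} | K=[addR :: addL(-1)]]
t=7: [C=6 | E=∅ | S={0↦-2} | K=[addL(-1) :: addL(-1)]]
→ final value 4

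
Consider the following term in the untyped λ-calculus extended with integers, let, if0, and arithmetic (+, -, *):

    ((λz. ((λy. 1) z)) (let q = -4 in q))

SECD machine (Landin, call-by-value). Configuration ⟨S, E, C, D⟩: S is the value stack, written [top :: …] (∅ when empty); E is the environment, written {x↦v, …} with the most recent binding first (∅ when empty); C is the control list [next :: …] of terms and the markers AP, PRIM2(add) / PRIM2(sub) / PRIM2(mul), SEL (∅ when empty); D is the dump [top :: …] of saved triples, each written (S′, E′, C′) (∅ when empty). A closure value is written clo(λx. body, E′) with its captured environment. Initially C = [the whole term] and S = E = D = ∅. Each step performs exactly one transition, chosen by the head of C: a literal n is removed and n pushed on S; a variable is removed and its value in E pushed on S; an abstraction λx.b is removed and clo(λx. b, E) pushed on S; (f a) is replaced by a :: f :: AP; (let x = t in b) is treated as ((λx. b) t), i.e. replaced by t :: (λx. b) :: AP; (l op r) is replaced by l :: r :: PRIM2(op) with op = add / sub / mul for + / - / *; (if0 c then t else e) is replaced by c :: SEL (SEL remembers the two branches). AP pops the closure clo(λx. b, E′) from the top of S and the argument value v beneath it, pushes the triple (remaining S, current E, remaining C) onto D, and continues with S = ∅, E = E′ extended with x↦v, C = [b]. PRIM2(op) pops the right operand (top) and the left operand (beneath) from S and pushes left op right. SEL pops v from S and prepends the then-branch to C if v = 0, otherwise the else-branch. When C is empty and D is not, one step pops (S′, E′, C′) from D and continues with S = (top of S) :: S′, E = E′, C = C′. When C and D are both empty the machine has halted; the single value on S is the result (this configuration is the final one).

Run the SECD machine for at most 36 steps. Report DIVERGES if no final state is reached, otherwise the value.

t=0: [S=∅ | E=∅ | C=[((λz. ((λy. 1) z)) (let q = -4 in q))] | D=∅]
t=1: [S=∅ | E=∅ | C=[(let q = -4 in q) :: (λz. ((λy. 1) z)) :: AP] | D=∅]
t=2: [S=∅ | E=∅ | C=[-4 :: (λq. q) :: AP :: (λz. ((λy. 1) z)) :: AP] | D=∅]
t=3: [S=[-4] | E=∅ | C=[(λq. q) :: AP :: (λz. ((λy. 1) z)) :: AP] | D=∅]
t=4: [S=[clo(λq. q, ∅) :: -4] | E=∅ | C=[AP :: (λz. ((λy. 1) z)) :: AP] | D=∅]
t=5: [S=∅ | E={q↦-4} | C=[q] | D=[(∅, ∅, [(λz. ((λy. 1) z)) :: AP])]]
t=6: [S=[-4] | E={q↦-4} | C=∅ | D=[(∅, ∅, [(λz. ((λy. 1) z)) :: AP])]]
t=7: [S=[-4] | E=∅ | C=[(λz. ((λy. 1) z)) :: AP] | D=∅]
t=8: [S=[clo(λz. ((λy. 1) z), ∅) :: -4] | E=∅ | C=[AP] | D=∅]
t=9: [S=∅ | E={z↦-4} | C=[((λy. 1) z)] | D=[(∅, ∅, ∅)]]
t=10: [S=∅ | E={z↦-4} | C=[z :: (λy. 1) :: AP] | D=[(∅, ∅, ∅)]]
t=11: [S=[-4] | E={z↦-4} | C=[(λy. 1) :: AP] | D=[(∅, ∅, ∅)]]
t=12: [S=[clo(λy. 1, {z↦-4}) :: -4] | E={z↦-4} | C=[AP] | D=[(∅, ∅, ∅)]]
t=13: [S=∅ | E={y↦-4, z↦-4} | C=[1] | D=[(∅, {z↦-4}, ∅) :: (∅, ∅, ∅)]]
t=14: [S=[1] | E={y↦-4, z↦-4} | C=∅ | D=[(∅, {z↦-4}, ∅) :: (∅, ∅, ∅)]]
t=15: [S=[1] | E={z↦-4} | C=∅ | D=[(∅, ∅, ∅)]]
t=16: [S=[1] | E=∅ | C=∅ | D=∅]
→ final value 1

Answer: 1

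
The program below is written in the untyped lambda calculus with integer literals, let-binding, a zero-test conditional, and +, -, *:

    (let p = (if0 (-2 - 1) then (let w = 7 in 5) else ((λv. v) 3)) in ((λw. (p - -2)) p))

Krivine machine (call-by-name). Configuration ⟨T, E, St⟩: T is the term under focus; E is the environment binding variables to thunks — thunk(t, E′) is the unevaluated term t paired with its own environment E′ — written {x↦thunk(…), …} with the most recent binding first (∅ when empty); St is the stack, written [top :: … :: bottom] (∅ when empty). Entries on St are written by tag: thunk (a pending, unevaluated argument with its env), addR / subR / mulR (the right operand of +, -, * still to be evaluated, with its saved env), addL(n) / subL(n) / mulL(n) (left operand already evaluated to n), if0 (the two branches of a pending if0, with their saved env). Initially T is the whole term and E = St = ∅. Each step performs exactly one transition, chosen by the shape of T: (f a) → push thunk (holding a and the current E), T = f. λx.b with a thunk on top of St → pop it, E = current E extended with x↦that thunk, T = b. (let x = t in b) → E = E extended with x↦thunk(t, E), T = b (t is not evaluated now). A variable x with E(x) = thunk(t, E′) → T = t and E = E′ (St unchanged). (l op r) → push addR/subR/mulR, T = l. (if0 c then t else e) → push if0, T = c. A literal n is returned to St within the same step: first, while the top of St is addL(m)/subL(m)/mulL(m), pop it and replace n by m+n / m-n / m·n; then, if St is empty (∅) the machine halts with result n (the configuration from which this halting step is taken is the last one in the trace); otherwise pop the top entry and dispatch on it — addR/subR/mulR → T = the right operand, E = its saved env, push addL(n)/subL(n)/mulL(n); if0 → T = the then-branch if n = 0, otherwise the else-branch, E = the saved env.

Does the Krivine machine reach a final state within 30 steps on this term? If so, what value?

0. ⟨T=(let p = (if0 (-2 - 1) then (let w = 7 in 5) else ((λv. v) 3)) in ((λw. (p - -2)) p)); E=∅; St=∅⟩
1. ⟨T=((λw. (p - -2)) p); E={p↦thunk((if0 (-2 - 1) then (let w = 7 in 5) else ((λv. v) 3)), ∅)}; St=∅⟩
2. ⟨T=(λw. (p - -2)); E={p↦thunk((if0 (-2 - 1) then (let w = 7 in 5) else ((λv. v) 3)), ∅)}; St=[thunk]⟩
3. ⟨T=(p - -2); E={w↦thunk(p, {p↦thunk((if0 (-2 - 1) then (let w = 7 in 5) else ((λv. v) 3)), ∅)}), p↦thunk((if0 (-2 - 1) then (let w = 7 in 5) else ((λv. v) 3)), ∅)}; St=∅⟩
4. ⟨T=p; E={w↦thunk(p, {p↦thunk((if0 (-2 - 1) then (let w = 7 in 5) else ((λv. v) 3)), ∅)}), p↦thunk((if0 (-2 - 1) then (let w = 7 in 5) else ((λv. v) 3)), ∅)}; St=[subR]⟩
5. ⟨T=(if0 (-2 - 1) then (let w = 7 in 5) else ((λv. v) 3)); E=∅; St=[subR]⟩
6. ⟨T=(-2 - 1); E=∅; St=[if0 :: subR]⟩
7. ⟨T=-2; E=∅; St=[subR :: if0 :: subR]⟩
8. ⟨T=1; E=∅; St=[subL(-2) :: if0 :: subR]⟩
9. ⟨T=((λv. v) 3); E=∅; St=[subR]⟩
10. ⟨T=(λv. v); E=∅; St=[thunk :: subR]⟩
11. ⟨T=v; E={v↦thunk(3, ∅)}; St=[subR]⟩
12. ⟨T=3; E=∅; St=[subR]⟩
13. ⟨T=-2; E={w↦thunk(p, {p↦thunk((if0 (-2 - 1) then (let w = 7 in 5) else ((λv. v) 3)), ∅)}), p↦thunk((if0 (-2 - 1) then (let w = 7 in 5) else ((λv. v) 3)), ∅)}; St=[subL(3)]⟩
→ final value 5

Answer: 5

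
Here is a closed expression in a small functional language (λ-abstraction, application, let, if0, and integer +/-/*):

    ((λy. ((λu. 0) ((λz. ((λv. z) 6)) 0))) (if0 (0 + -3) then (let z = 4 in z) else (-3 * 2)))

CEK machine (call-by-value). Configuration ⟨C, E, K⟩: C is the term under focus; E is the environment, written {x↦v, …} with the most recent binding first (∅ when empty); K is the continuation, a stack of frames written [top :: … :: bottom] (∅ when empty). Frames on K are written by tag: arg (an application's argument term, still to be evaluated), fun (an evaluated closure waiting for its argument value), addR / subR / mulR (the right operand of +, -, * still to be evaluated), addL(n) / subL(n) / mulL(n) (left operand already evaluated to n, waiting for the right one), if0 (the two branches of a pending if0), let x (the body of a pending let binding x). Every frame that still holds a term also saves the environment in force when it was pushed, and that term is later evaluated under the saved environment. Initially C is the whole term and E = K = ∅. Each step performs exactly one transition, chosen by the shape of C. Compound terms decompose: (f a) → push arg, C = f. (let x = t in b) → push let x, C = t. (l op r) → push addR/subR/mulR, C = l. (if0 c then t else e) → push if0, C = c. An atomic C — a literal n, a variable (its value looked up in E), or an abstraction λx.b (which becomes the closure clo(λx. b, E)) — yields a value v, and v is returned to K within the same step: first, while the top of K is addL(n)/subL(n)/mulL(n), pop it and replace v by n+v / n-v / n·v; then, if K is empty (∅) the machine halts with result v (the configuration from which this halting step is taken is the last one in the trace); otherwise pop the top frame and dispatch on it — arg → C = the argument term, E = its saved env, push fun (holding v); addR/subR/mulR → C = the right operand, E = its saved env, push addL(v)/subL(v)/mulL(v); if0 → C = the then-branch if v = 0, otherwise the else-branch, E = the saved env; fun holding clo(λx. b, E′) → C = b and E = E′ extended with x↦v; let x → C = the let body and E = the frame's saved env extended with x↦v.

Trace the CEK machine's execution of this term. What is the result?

0. [C=((λy. ((λu. 0) ((λz. ((λv. z) 6)) 0))) (if0 (0 + -3) then (let z = 4 in z) else (-3 * 2))) | E=∅ | K=∅]
1. [C=(λy. ((λu. 0) ((λz. ((λv. z) 6)) 0))) | E=∅ | K=[arg]]
2. [C=(if0 (0 + -3) then (let z = 4 in z) else (-3 * 2)) | E=∅ | K=[fun]]
3. [C=(0 + -3) | E=∅ | K=[if0 :: fun]]
4. [C=0 | E=∅ | K=[addR :: if0 :: fun]]
5. [C=-3 | E=∅ | K=[addL(0) :: if0 :: fun]]
6. [C=(-3 * 2) | E=∅ | K=[fun]]
7. [C=-3 | E=∅ | K=[mulR :: fun]]
8. [C=2 | E=∅ | K=[mulL(-3) :: fun]]
9. [C=((λu. 0) ((λz. ((λv. z) 6)) 0)) | E={y↦-6} | K=∅]
10. [C=(λu. 0) | E={y↦-6} | K=[arg]]
11. [C=((λz. ((λv. z) 6)) 0) | E={y↦-6} | K=[fun]]
12. [C=(λz. ((λv. z) 6)) | E={y↦-6} | K=[arg :: fun]]
13. [C=0 | E={y↦-6} | K=[fun :: fun]]
14. [C=((λv. z) 6) | E={z↦0, y↦-6} | K=[fun]]
15. [C=(λv. z) | E={z↦0, y↦-6} | K=[arg :: fun]]
16. [C=6 | E={z↦0, y↦-6} | K=[fun :: fun]]
17. [C=z | E={v↦6, z↦0, y↦-6} | K=[fun]]
18. [C=0 | E={u↦0, y↦-6} | K=∅]
→ final value 0

Answer: 0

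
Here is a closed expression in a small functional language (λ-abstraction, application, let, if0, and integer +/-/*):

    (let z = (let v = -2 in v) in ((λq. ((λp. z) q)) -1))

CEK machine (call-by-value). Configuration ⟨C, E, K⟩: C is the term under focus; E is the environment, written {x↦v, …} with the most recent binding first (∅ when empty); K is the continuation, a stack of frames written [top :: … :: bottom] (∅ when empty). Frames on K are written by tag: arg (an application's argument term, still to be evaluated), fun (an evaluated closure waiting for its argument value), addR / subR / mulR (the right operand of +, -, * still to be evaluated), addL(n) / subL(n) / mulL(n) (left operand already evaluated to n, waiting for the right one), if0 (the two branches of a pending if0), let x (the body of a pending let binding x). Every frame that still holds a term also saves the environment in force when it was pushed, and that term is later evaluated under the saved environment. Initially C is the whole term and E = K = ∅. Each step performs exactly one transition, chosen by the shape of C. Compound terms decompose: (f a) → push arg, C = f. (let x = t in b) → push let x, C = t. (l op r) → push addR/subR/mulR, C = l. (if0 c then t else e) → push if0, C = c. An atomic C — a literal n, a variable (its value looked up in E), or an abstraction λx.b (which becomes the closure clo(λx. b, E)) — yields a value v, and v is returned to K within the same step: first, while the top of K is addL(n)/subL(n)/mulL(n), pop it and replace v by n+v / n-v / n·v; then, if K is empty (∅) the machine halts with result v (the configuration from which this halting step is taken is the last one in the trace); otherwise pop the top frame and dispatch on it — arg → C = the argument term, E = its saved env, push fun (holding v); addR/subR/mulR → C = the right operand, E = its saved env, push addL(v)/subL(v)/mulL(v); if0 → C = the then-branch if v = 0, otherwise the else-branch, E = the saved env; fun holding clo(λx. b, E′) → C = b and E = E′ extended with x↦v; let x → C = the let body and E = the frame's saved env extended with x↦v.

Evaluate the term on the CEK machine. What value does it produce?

t=0: [C=(let z = (let v = -2 in v) in ((λq. ((λp. z) q)) -1)) | E=∅ | K=∅]
t=1: [C=(let v = -2 in v) | E=∅ | K=[let z]]
t=2: [C=-2 | E=∅ | K=[let v :: let z]]
t=3: [C=v | E={v↦-2} | K=[let z]]
t=4: [C=((λq. ((λp. z) q)) -1) | E={z↦-2} | K=∅]
t=5: [C=(λq. ((λp. z) q)) | E={z↦-2} | K=[arg]]
t=6: [C=-1 | E={z↦-2} | K=[fun]]
t=7: [C=((λp. z) q) | E={q↦-1, z↦-2} | K=∅]
t=8: [C=(λp. z) | E={q↦-1, z↦-2} | K=[arg]]
t=9: [C=q | E={q↦-1, z↦-2} | K=[fun]]
t=10: [C=z | E={p↦-1, q↦-1, z↦-2} | K=∅]
→ final value -2

Answer: -2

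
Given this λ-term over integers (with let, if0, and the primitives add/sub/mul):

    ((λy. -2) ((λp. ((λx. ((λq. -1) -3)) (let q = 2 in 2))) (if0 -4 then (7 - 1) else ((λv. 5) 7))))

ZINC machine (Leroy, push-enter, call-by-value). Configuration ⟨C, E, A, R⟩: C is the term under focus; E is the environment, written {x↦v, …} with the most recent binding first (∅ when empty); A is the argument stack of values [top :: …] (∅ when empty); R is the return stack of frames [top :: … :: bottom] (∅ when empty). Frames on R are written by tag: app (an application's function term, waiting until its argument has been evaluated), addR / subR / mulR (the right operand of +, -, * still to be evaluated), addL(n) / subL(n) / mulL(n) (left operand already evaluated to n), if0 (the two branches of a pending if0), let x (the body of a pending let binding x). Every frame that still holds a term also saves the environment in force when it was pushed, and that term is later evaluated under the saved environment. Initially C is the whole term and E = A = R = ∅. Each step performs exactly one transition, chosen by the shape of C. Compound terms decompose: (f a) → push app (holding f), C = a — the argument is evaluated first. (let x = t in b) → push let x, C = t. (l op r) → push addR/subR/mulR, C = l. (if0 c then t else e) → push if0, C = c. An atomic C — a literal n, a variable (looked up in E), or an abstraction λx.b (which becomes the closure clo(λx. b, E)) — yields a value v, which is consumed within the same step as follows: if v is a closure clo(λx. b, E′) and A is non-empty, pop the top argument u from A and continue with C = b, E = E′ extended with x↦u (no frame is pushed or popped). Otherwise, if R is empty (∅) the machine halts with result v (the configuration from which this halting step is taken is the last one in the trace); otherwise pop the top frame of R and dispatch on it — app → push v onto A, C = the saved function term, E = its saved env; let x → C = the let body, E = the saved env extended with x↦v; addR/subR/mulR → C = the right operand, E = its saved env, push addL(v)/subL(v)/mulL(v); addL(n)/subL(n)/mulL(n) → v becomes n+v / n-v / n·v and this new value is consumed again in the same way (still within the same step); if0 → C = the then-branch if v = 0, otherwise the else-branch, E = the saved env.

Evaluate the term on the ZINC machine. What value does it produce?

Answer: -2

Derivation:
t=0: ⟨C=((λy. -2) ((λp. ((λx. ((λq. -1) -3)) (let q = 2 in 2))) (if0 -4 then (7 - 1) else ((λv. 5) 7)))); E=∅; A=∅; R=∅⟩
t=1: ⟨C=((λp. ((λx. ((λq. -1) -3)) (let q = 2 in 2))) (if0 -4 then (7 - 1) else ((λv. 5) 7))); E=∅; A=∅; R=[app]⟩
t=2: ⟨C=(if0 -4 then (7 - 1) else ((λv. 5) 7)); E=∅; A=∅; R=[app :: app]⟩
t=3: ⟨C=-4; E=∅; A=∅; R=[if0 :: app :: app]⟩
t=4: ⟨C=((λv. 5) 7); E=∅; A=∅; R=[app :: app]⟩
t=5: ⟨C=7; E=∅; A=∅; R=[app :: app :: app]⟩
t=6: ⟨C=(λv. 5); E=∅; A=[7]; R=[app :: app]⟩
t=7: ⟨C=5; E={v↦7}; A=∅; R=[app :: app]⟩
t=8: ⟨C=(λp. ((λx. ((λq. -1) -3)) (let q = 2 in 2))); E=∅; A=[5]; R=[app]⟩
t=9: ⟨C=((λx. ((λq. -1) -3)) (let q = 2 in 2)); E={p↦5}; A=∅; R=[app]⟩
t=10: ⟨C=(let q = 2 in 2); E={p↦5}; A=∅; R=[app :: app]⟩
t=11: ⟨C=2; E={p↦5}; A=∅; R=[let q :: app :: app]⟩
t=12: ⟨C=2; E={q↦2, p↦5}; A=∅; R=[app :: app]⟩
t=13: ⟨C=(λx. ((λq. -1) -3)); E={p↦5}; A=[2]; R=[app]⟩
t=14: ⟨C=((λq. -1) -3); E={x↦2, p↦5}; A=∅; R=[app]⟩
t=15: ⟨C=-3; E={x↦2, p↦5}; A=∅; R=[app :: app]⟩
t=16: ⟨C=(λq. -1); E={x↦2, p↦5}; A=[-3]; R=[app]⟩
t=17: ⟨C=-1; E={q↦-3, x↦2, p↦5}; A=∅; R=[app]⟩
t=18: ⟨C=(λy. -2); E=∅; A=[-1]; R=∅⟩
t=19: ⟨C=-2; E={y↦-1}; A=∅; R=∅⟩
→ final value -2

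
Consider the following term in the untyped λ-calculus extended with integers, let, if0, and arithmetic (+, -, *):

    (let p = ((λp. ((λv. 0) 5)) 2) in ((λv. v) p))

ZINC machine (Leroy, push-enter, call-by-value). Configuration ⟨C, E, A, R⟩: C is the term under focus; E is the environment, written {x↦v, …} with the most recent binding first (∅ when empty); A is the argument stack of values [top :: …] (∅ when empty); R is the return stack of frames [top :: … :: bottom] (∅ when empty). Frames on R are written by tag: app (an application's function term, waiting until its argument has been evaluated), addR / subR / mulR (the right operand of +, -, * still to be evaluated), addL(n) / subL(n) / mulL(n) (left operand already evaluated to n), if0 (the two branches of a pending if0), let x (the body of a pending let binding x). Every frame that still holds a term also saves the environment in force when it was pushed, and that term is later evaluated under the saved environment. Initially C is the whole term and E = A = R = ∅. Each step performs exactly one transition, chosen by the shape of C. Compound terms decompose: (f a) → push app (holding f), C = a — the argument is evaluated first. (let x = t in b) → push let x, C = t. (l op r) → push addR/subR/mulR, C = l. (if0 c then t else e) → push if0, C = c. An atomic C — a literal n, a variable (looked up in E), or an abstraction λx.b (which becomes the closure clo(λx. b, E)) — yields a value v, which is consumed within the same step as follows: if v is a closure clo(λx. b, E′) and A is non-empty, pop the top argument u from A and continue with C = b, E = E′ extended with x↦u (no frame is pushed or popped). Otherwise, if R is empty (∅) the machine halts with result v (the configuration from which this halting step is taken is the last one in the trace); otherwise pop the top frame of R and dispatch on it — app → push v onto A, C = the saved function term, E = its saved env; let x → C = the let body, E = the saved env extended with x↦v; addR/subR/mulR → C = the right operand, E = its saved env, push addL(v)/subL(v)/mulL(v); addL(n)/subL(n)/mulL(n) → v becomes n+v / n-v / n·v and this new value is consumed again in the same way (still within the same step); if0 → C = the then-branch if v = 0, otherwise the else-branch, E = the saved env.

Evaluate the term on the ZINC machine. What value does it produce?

Answer: 0

Execution trace:
t=0: [C=(let p = ((λp. ((λv. 0) 5)) 2) in ((λv. v) p)) | E=∅ | A=∅ | R=∅]
t=1: [C=((λp. ((λv. 0) 5)) 2) | E=∅ | A=∅ | R=[let p]]
t=2: [C=2 | E=∅ | A=∅ | R=[app :: let p]]
t=3: [C=(λp. ((λv. 0) 5)) | E=∅ | A=[2] | R=[let p]]
t=4: [C=((λv. 0) 5) | E={p↦2} | A=∅ | R=[let p]]
t=5: [C=5 | E={p↦2} | A=∅ | R=[app :: let p]]
t=6: [C=(λv. 0) | E={p↦2} | A=[5] | R=[let p]]
t=7: [C=0 | E={v↦5, p↦2} | A=∅ | R=[let p]]
t=8: [C=((λv. v) p) | E={p↦0} | A=∅ | R=∅]
t=9: [C=p | E={p↦0} | A=∅ | R=[app]]
t=10: [C=(λv. v) | E={p↦0} | A=[0] | R=∅]
t=11: [C=v | E={v↦0, p↦0} | A=∅ | R=∅]
→ final value 0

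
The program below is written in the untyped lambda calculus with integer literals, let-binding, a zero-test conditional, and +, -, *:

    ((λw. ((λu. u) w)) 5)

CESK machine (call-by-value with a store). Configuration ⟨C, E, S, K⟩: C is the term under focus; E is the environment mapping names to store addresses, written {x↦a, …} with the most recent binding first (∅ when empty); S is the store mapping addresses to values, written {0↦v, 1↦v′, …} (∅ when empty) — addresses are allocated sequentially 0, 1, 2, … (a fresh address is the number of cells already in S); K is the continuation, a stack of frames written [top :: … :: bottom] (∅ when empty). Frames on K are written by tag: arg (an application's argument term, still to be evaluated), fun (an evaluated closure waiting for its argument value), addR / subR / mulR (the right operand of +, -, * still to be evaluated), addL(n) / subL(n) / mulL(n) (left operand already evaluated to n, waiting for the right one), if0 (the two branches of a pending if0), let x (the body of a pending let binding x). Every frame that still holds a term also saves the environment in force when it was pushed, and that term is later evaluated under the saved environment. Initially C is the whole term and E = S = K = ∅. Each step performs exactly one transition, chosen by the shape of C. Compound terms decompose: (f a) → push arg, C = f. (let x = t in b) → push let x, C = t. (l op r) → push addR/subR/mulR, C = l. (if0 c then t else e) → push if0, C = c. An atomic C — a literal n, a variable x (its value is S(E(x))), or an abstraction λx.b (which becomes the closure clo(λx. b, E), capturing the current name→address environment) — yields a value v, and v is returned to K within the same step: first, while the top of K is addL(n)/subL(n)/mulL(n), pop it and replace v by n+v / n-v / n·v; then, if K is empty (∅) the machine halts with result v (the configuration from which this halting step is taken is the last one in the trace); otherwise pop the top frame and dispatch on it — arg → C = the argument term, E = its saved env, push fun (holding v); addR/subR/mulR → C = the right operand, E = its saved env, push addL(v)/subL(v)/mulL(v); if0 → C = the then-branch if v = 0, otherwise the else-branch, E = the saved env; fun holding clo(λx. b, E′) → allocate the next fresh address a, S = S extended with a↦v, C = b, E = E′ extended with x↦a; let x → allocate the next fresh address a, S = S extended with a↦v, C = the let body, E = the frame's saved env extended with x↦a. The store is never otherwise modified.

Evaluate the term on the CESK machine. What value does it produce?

Answer: 5

Derivation:
step 0: [C=((λw. ((λu. u) w)) 5) | E=∅ | S=∅ | K=∅]
step 1: [C=(λw. ((λu. u) w)) | E=∅ | S=∅ | K=[arg]]
step 2: [C=5 | E=∅ | S=∅ | K=[fun]]
step 3: [C=((λu. u) w) | E={w↦0} | S={0↦5} | K=∅]
step 4: [C=(λu. u) | E={w↦0} | S={0↦5} | K=[arg]]
step 5: [C=w | E={w↦0} | S={0↦5} | K=[fun]]
step 6: [C=u | E={u↦1, w↦0} | S={0↦5, 1↦5} | K=∅]
→ final value 5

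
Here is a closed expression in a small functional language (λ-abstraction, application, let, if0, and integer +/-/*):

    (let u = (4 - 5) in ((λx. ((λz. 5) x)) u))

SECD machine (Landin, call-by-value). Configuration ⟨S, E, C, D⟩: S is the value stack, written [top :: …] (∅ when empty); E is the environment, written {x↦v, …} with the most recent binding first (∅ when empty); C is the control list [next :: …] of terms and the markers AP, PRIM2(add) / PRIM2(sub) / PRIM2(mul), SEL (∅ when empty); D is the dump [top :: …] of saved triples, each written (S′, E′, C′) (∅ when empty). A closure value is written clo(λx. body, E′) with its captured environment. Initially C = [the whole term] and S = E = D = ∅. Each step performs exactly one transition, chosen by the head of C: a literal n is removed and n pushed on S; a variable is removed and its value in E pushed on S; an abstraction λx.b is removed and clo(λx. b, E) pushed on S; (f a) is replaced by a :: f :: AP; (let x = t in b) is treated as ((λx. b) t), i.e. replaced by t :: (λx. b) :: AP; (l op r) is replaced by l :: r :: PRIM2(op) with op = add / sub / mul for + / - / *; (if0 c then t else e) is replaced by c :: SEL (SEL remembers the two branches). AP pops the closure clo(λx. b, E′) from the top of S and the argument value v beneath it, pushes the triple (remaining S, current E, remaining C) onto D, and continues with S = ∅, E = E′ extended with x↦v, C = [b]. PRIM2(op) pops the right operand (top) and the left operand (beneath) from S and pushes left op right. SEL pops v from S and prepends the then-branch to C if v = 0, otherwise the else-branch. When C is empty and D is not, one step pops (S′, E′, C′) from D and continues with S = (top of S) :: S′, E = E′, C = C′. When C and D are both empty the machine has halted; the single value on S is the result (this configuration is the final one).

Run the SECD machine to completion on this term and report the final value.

Answer: 5

Execution trace:
t=0: [S=∅ | E=∅ | C=[(let u = (4 - 5) in ((λx. ((λz. 5) x)) u))] | D=∅]
t=1: [S=∅ | E=∅ | C=[(4 - 5) :: (λu. ((λx. ((λz. 5) x)) u)) :: AP] | D=∅]
t=2: [S=∅ | E=∅ | C=[4 :: 5 :: PRIM2(sub) :: (λu. ((λx. ((λz. 5) x)) u)) :: AP] | D=∅]
t=3: [S=[4] | E=∅ | C=[5 :: PRIM2(sub) :: (λu. ((λx. ((λz. 5) x)) u)) :: AP] | D=∅]
t=4: [S=[5 :: 4] | E=∅ | C=[PRIM2(sub) :: (λu. ((λx. ((λz. 5) x)) u)) :: AP] | D=∅]
t=5: [S=[-1] | E=∅ | C=[(λu. ((λx. ((λz. 5) x)) u)) :: AP] | D=∅]
t=6: [S=[clo(λu. ((λx. ((λz. 5) x)) u), ∅) :: -1] | E=∅ | C=[AP] | D=∅]
t=7: [S=∅ | E={u↦-1} | C=[((λx. ((λz. 5) x)) u)] | D=[(∅, ∅, ∅)]]
t=8: [S=∅ | E={u↦-1} | C=[u :: (λx. ((λz. 5) x)) :: AP] | D=[(∅, ∅, ∅)]]
t=9: [S=[-1] | E={u↦-1} | C=[(λx. ((λz. 5) x)) :: AP] | D=[(∅, ∅, ∅)]]
t=10: [S=[clo(λx. ((λz. 5) x), {u↦-1}) :: -1] | E={u↦-1} | C=[AP] | D=[(∅, ∅, ∅)]]
t=11: [S=∅ | E={x↦-1, u↦-1} | C=[((λz. 5) x)] | D=[(∅, {u↦-1}, ∅) :: (∅, ∅, ∅)]]
t=12: [S=∅ | E={x↦-1, u↦-1} | C=[x :: (λz. 5) :: AP] | D=[(∅, {u↦-1}, ∅) :: (∅, ∅, ∅)]]
t=13: [S=[-1] | E={x↦-1, u↦-1} | C=[(λz. 5) :: AP] | D=[(∅, {u↦-1}, ∅) :: (∅, ∅, ∅)]]
t=14: [S=[clo(λz. 5, {x↦-1, u↦-1}) :: -1] | E={x↦-1, u↦-1} | C=[AP] | D=[(∅, {u↦-1}, ∅) :: (∅, ∅, ∅)]]
t=15: [S=∅ | E={z↦-1, x↦-1, u↦-1} | C=[5] | D=[(∅, {x↦-1, u↦-1}, ∅) :: (∅, {u↦-1}, ∅) :: (∅, ∅, ∅)]]
t=16: [S=[5] | E={z↦-1, x↦-1, u↦-1} | C=∅ | D=[(∅, {x↦-1, u↦-1}, ∅) :: (∅, {u↦-1}, ∅) :: (∅, ∅, ∅)]]
t=17: [S=[5] | E={x↦-1, u↦-1} | C=∅ | D=[(∅, {u↦-1}, ∅) :: (∅, ∅, ∅)]]
t=18: [S=[5] | E={u↦-1} | C=∅ | D=[(∅, ∅, ∅)]]
t=19: [S=[5] | E=∅ | C=∅ | D=∅]
→ final value 5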